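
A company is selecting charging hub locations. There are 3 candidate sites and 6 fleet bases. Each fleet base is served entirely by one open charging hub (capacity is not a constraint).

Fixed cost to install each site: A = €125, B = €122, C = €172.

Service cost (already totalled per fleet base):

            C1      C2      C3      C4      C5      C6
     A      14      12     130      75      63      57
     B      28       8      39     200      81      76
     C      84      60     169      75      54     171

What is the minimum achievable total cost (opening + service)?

For any fixed open set, each fleet base goes to its cheapest open site; total = fixed + service.
{A}: C1→A 14, C2→A 12, C3→A 130, C4→A 75, C5→A 63, C6→A 57. Service 351; fixed 125; total 476.
{A, B}: service 256 + fixed 247 = 503
{B}: service 432 + fixed 122 = 554
{A, B, C}: C1→A 14, C2→B 8, C3→B 39, C4→A 75, C5→C 54, C6→A 57. Service 247; fixed 419; total 666.
No other subset beats 476.

Minimum total cost: 476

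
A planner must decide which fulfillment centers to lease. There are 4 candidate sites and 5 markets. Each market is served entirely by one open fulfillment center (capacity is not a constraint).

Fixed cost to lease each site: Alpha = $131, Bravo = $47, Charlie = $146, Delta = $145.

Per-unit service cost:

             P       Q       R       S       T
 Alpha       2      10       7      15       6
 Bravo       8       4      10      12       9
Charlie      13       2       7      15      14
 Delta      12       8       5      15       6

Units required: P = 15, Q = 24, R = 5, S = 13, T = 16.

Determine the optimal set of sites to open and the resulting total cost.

For any fixed open set, each market goes to its cheapest open site; total = fixed + service.
{Alpha, Bravo}: P→Alpha 2·15=30, Q→Bravo 4·24=96, R→Alpha 7·5=35, S→Bravo 12·13=156, T→Alpha 6·16=96. Service 413; fixed 178; total 591.
{Bravo}: service 566 + fixed 47 = 613
{Alpha, Charlie}: service 404 + fixed 277 = 681
{Alpha, Bravo, Charlie, Delta}: P→Alpha 2·15=30, Q→Charlie 2·24=48, R→Delta 5·5=25, S→Bravo 12·13=156, T→Alpha 6·16=96. Service 355; fixed 469; total 824.
No other subset beats 591.

Open Alpha and Bravo; minimum total cost 591.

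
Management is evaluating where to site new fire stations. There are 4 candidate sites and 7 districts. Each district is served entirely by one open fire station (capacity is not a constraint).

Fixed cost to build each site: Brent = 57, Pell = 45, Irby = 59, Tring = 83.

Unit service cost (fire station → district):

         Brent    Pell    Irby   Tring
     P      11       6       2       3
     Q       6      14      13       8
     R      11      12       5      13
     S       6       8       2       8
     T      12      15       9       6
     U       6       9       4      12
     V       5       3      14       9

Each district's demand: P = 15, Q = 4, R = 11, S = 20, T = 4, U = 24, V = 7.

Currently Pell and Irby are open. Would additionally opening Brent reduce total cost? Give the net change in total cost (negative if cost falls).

Current service cost with {Pell, Irby}: 330.
Adding Brent: each district re-picks its cheapest; new service cost 302, saving 28.
Extra fixed cost: 57. Net change = 57 − 28 = 29.
(Totals: 434 → 463.)

No — net change +29 (cost rises by 29).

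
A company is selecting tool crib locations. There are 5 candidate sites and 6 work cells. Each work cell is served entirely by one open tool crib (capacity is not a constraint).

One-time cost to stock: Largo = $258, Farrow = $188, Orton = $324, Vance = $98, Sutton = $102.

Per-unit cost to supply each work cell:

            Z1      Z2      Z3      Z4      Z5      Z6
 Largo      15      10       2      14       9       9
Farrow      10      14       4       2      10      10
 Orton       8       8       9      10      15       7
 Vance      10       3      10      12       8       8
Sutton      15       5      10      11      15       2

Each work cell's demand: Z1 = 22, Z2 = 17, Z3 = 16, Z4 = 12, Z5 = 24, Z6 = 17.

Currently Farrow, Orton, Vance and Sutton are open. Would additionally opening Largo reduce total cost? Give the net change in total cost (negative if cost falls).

Current service cost with {Farrow, Orton, Vance, Sutton}: 541.
Adding Largo: each work cell re-picks its cheapest; new service cost 509, saving 32.
Extra fixed cost: 258. Net change = 258 − 32 = 226.
(Totals: 1253 → 1479.)

No — net change +226 (cost rises by 226).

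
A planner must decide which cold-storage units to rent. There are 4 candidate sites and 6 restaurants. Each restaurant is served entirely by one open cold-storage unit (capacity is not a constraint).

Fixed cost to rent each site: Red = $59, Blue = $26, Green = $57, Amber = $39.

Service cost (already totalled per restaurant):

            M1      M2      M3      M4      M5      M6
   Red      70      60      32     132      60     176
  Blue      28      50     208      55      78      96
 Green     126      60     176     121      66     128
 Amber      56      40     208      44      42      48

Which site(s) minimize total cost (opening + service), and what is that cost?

Open Red, Blue and Amber; minimum total cost 358.

For any fixed open set, each restaurant goes to its cheapest open site; total = fixed + service.
{Red, Blue, Amber}: M1→Blue 28, M2→Amber 40, M3→Red 32, M4→Amber 44, M5→Amber 42, M6→Amber 48. Service 234; fixed 124; total 358.
{Red, Amber}: service 262 + fixed 98 = 360
{Red, Blue}: M1→Blue 28, M2→Blue 50, M3→Red 32, M4→Blue 55, M5→Red 60, M6→Blue 96. Service 321; fixed 85; total 406.
{Red, Blue, Green, Amber}: service 234 + fixed 181 = 415
No other subset beats 358.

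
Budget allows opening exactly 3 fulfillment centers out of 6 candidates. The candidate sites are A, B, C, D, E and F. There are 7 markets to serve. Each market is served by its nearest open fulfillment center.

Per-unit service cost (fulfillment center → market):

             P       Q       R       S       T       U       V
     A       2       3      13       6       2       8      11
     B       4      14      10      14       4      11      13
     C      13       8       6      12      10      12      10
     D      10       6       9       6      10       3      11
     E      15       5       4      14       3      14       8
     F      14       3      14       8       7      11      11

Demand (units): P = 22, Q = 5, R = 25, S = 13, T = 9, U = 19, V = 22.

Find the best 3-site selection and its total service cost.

Choose A, D and E; total service cost 488.

With exactly 3 open, each market uses its cheapest among the chosen.
{A, D, E}: P→A 2·22=44, Q→A 3·5=15, R→E 4·25=100, S→A 6·13=78, T→A 2·9=18, U→D 3·19=57, V→E 8·22=176. Service cost 488.
{B, D, E}: service cost 551
{A, C, D}: service cost 582
Among all 20 size-3 choices, {A, D, E} is lowest.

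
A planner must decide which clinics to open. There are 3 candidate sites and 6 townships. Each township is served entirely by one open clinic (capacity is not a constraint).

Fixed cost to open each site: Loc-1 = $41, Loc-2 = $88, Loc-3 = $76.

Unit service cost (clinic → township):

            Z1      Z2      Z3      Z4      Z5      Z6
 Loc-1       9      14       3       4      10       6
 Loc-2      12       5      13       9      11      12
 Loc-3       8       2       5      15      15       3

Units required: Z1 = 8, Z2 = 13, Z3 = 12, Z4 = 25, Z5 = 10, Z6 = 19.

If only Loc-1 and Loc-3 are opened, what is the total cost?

Total cost: 500

Each township is assigned to its cheapest site among the open ones.
{Loc-1, Loc-3}: Z1→Loc-3 8·8=64, Z2→Loc-3 2·13=26, Z3→Loc-1 3·12=36, Z4→Loc-1 4·25=100, Z5→Loc-1 10·10=100, Z6→Loc-3 3·19=57. Service 383; fixed 117; total 500.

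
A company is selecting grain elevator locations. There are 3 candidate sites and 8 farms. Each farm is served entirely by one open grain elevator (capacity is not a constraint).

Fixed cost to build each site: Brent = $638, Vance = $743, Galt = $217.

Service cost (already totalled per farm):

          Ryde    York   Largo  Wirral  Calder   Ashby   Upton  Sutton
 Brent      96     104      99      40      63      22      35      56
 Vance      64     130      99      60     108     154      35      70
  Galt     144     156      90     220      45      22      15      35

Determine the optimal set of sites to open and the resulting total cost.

Open Galt only; minimum total cost 944.

For any fixed open set, each farm goes to its cheapest open site; total = fixed + service.
{Galt}: Ryde→Galt 144, York→Galt 156, Largo→Galt 90, Wirral→Galt 220, Calder→Galt 45, Ashby→Galt 22, Upton→Galt 15, Sutton→Galt 35. Service 727; fixed 217; total 944.
{Brent}: service 515 + fixed 638 = 1153
{Brent, Galt}: service 447 + fixed 855 = 1302
{Brent, Vance, Galt}: service 415 + fixed 1598 = 2013
No other subset beats 944.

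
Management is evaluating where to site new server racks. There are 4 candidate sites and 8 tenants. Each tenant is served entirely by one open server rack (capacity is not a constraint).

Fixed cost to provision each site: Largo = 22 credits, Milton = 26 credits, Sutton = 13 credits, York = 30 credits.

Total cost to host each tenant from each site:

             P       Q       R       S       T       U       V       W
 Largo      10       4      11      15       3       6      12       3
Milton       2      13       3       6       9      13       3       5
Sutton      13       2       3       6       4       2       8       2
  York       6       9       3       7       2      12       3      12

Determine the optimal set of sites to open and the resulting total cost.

For any fixed open set, each tenant goes to its cheapest open site; total = fixed + service.
{Sutton}: P→Sutton 13, Q→Sutton 2, R→Sutton 3, S→Sutton 6, T→Sutton 4, U→Sutton 2, V→Sutton 8, W→Sutton 2. Service 40; fixed 13; total 53.
{Milton, Sutton}: service 24 + fixed 39 = 63
{Sutton, York}: service 26 + fixed 43 = 69
{Largo, Milton, Sutton, York}: P→Milton 2, Q→Sutton 2, R→Milton 3, S→Milton 6, T→York 2, U→Sutton 2, V→Milton 3, W→Sutton 2. Service 22; fixed 91; total 113.
No other subset beats 53.

Open Sutton only; minimum total cost 53.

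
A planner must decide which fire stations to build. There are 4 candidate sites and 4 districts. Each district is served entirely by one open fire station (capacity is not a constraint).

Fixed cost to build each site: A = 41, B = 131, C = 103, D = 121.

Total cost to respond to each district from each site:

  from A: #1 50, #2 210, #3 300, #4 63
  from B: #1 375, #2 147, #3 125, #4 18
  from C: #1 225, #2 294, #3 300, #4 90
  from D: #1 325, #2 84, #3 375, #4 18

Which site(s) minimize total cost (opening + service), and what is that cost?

Open A and B; minimum total cost 512.

For any fixed open set, each district goes to its cheapest open site; total = fixed + service.
{A, B}: #1→A 50, #2→B 147, #3→B 125, #4→B 18. Service 340; fixed 172; total 512.
{A, B, D}: #1→A 50, #2→D 84, #3→B 125, #4→B 18. Service 277; fixed 293; total 570.
{A, D}: #1→A 50, #2→D 84, #3→A 300, #4→D 18. Service 452; fixed 162; total 614.
{A, B, C, D}: service 277 + fixed 396 = 673
No other subset beats 512.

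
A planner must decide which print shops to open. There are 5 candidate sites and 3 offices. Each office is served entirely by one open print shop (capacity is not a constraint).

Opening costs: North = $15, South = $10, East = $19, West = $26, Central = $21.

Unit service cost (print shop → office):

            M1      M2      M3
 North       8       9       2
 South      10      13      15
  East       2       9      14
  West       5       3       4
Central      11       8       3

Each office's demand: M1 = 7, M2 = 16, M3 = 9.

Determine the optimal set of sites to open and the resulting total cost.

For any fixed open set, each office goes to its cheapest open site; total = fixed + service.
{North, East, West}: M1→East 2·7=14, M2→West 3·16=48, M3→North 2·9=18. Service 80; fixed 60; total 140.
{North, West}: service 101 + fixed 41 = 142
{East, West}: M1→East 2·7=14, M2→West 3·16=48, M3→West 4·9=36. Service 98; fixed 45; total 143.
{North, South, East, West, Central}: M1→East 2·7=14, M2→West 3·16=48, M3→North 2·9=18. Service 80; fixed 91; total 171.
No other subset beats 140.

Open North, East and West; minimum total cost 140.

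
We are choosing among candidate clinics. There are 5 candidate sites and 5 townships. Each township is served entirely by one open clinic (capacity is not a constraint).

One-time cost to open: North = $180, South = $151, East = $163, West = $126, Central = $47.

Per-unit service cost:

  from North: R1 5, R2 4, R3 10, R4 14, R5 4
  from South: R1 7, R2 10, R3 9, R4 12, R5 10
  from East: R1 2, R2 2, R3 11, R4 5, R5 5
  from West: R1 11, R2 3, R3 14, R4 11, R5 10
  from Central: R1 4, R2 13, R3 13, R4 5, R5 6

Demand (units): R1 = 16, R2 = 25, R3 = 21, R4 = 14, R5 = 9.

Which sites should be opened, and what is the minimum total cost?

Open East only; minimum total cost 591.

For any fixed open set, each township goes to its cheapest open site; total = fixed + service.
{East}: R1→East 2·16=32, R2→East 2·25=50, R3→East 11·21=231, R4→East 5·14=70, R5→East 5·9=45. Service 428; fixed 163; total 591.
{East, Central}: R1→East 2·16=32, R2→East 2·25=50, R3→East 11·21=231, R4→East 5·14=70, R5→East 5·9=45. Service 428; fixed 210; total 638.
{South, East}: service 386 + fixed 314 = 700
{North, South, East, West, Central}: R1→East 2·16=32, R2→East 2·25=50, R3→South 9·21=189, R4→East 5·14=70, R5→North 4·9=36. Service 377; fixed 667; total 1044.
No other subset beats 591.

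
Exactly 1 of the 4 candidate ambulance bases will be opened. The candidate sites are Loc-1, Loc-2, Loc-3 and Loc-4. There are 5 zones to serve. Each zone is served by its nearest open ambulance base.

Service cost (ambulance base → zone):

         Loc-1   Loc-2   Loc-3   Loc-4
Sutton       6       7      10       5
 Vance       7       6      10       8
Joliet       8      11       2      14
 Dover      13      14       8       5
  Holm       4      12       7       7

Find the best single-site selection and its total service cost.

With exactly 1 open, each zone uses its cheapest among the chosen.
{Loc-3}: Sutton→Loc-3 10, Vance→Loc-3 10, Joliet→Loc-3 2, Dover→Loc-3 8, Holm→Loc-3 7. Service cost 37.
{Loc-1}: service cost 38
{Loc-4}: service cost 39
Among all 4 size-1 choices, {Loc-3} is lowest.

Choose Loc-3 only; total service cost 37.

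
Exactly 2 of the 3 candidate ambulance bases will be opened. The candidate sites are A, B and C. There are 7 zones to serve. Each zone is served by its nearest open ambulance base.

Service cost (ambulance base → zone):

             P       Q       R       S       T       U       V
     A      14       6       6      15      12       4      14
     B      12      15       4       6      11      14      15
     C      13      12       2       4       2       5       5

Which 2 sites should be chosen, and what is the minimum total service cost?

Choose A and C; total service cost 36.

With exactly 2 open, each zone uses its cheapest among the chosen.
{A, C}: P→C 13, Q→A 6, R→C 2, S→C 4, T→C 2, U→A 4, V→C 5. Service cost 36.
{B, C}: service cost 42
{A, B}: service cost 57
Among all 3 size-2 choices, {A, C} is lowest.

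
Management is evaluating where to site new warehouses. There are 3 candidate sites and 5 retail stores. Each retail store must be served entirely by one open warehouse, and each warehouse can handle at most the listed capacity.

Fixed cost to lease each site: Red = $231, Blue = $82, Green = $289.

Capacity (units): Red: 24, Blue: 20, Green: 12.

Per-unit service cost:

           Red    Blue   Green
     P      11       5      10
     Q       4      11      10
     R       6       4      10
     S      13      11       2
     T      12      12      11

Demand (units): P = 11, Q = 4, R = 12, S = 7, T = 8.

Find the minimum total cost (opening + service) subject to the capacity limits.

Open {Red, Blue}: P→Blue 5·11=55, Q→Red 4·4=16, R→Red 6·12=72, S→Blue 11·7=77, T→Red 12·8=96.
Loads: Red carries 24/24, Blue carries 18/20. Service 316; fixed 313; total 629.
Next best feasible plan costs 643.

Minimum total cost: 629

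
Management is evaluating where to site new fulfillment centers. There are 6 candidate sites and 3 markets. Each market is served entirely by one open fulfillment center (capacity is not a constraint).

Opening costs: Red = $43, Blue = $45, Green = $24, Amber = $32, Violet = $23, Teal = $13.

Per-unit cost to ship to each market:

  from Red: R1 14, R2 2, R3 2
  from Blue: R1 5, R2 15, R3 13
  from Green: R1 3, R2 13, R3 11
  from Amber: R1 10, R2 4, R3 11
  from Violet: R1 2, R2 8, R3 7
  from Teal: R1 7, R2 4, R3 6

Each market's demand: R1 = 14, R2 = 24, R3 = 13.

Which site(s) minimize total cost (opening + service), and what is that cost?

For any fixed open set, each market goes to its cheapest open site; total = fixed + service.
{Red, Violet}: R1→Violet 2·14=28, R2→Red 2·24=48, R3→Red 2·13=26. Service 102; fixed 66; total 168.
{Red, Violet, Teal}: service 102 + fixed 79 = 181
{Red, Green}: R1→Green 3·14=42, R2→Red 2·24=48, R3→Red 2·13=26. Service 116; fixed 67; total 183.
{Red, Blue, Green, Amber, Violet, Teal}: R1→Violet 2·14=28, R2→Red 2·24=48, R3→Red 2·13=26. Service 102; fixed 180; total 282.
No other subset beats 168.

Open Red and Violet; minimum total cost 168.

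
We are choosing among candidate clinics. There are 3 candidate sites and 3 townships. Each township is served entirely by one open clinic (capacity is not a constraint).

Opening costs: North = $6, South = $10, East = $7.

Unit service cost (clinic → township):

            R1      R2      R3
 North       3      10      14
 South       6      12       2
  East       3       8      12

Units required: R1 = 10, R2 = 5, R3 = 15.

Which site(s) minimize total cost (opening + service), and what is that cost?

Open South and East; minimum total cost 117.

For any fixed open set, each township goes to its cheapest open site; total = fixed + service.
{South, East}: R1→East 3·10=30, R2→East 8·5=40, R3→South 2·15=30. Service 100; fixed 17; total 117.
{North, South, East}: R1→North 3·10=30, R2→East 8·5=40, R3→South 2·15=30. Service 100; fixed 23; total 123.
{North, South}: service 110 + fixed 16 = 126
{North}: service 290 + fixed 6 = 296
(All 7 nonempty subsets were checked; South and East is lowest.)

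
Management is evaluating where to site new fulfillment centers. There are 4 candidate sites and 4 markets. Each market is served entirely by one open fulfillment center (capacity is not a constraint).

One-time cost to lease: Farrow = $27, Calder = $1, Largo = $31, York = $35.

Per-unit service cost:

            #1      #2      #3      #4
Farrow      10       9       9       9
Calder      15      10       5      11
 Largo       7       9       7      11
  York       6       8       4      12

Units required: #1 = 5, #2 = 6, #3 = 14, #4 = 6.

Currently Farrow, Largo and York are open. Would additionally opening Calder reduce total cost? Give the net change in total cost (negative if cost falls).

Current service cost with {Farrow, Largo, York}: 188.
Adding Calder: each market re-picks its cheapest; new service cost 188, saving 0.
Extra fixed cost: 1. Net change = 1 − 0 = 1.
(Totals: 281 → 282.)

No — net change +1 (cost rises by 1).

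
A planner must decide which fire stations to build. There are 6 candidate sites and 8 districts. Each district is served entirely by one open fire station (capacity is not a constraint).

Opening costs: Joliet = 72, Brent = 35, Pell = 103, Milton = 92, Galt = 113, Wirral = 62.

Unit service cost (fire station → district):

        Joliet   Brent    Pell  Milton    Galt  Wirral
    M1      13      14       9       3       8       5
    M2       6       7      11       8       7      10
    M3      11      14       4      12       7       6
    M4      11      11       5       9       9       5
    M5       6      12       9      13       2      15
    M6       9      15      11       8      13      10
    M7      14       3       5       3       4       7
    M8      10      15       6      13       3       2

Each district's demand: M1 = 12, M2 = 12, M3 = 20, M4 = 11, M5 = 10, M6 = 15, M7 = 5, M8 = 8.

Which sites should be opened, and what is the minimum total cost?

For any fixed open set, each district goes to its cheapest open site; total = fixed + service.
{Joliet, Wirral}: M1→Wirral 5·12=60, M2→Joliet 6·12=72, M3→Wirral 6·20=120, M4→Wirral 5·11=55, M5→Joliet 6·10=60, M6→Joliet 9·15=135, M7→Wirral 7·5=35, M8→Wirral 2·8=16. Service 553; fixed 134; total 687.
{Galt, Wirral}: M1→Wirral 5·12=60, M2→Galt 7·12=84, M3→Wirral 6·20=120, M4→Wirral 5·11=55, M5→Galt 2·10=20, M6→Wirral 10·15=150, M7→Galt 4·5=20, M8→Wirral 2·8=16. Service 525; fixed 175; total 700.
{Joliet, Brent, Wirral}: service 533 + fixed 169 = 702
{Joliet, Brent, Pell, Milton, Galt, Wirral}: M1→Milton 3·12=36, M2→Joliet 6·12=72, M3→Pell 4·20=80, M4→Pell 5·11=55, M5→Galt 2·10=20, M6→Milton 8·15=120, M7→Brent 3·5=15, M8→Wirral 2·8=16. Service 414; fixed 477; total 891.
No other subset beats 687.

Open Joliet and Wirral; minimum total cost 687.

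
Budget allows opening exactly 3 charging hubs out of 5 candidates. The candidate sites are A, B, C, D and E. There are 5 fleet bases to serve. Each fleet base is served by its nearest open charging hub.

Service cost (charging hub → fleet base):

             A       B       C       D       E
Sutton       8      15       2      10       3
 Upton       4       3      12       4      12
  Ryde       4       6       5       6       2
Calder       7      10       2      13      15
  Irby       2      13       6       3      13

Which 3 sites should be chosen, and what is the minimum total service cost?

Choose A, C and E; total service cost 12.

With exactly 3 open, each fleet base uses its cheapest among the chosen.
{A, C, E}: Sutton→C 2, Upton→A 4, Ryde→E 2, Calder→C 2, Irby→A 2. Service cost 12.
{A, B, C}: service cost 13
{C, D, E}: service cost 13
Among all 10 size-3 choices, {A, C, E} is lowest.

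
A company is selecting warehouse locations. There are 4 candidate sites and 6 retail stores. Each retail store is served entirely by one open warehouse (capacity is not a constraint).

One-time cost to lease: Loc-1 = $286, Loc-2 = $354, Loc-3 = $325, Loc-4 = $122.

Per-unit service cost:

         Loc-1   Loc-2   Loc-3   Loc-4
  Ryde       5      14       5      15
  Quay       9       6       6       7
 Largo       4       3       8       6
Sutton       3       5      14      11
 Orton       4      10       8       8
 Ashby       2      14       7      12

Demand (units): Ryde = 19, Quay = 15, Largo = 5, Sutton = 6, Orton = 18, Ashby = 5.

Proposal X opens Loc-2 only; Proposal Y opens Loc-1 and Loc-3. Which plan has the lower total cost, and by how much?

Proposal X: {Loc-2}: Ryde→Loc-2 14·19=266, Quay→Loc-2 6·15=90, Largo→Loc-2 3·5=15, Sutton→Loc-2 5·6=30, Orton→Loc-2 10·18=180, Ashby→Loc-2 14·5=70. Service 651; fixed 354; total 1005.
Proposal Y: {Loc-1, Loc-3}: Ryde→Loc-1 5·19=95, Quay→Loc-3 6·15=90, Largo→Loc-1 4·5=20, Sutton→Loc-1 3·6=18, Orton→Loc-1 4·18=72, Ashby→Loc-1 2·5=10. Service 305; fixed 611; total 916.
Difference: |1005 − 916| = 89.

Proposal Y is cheaper by 89.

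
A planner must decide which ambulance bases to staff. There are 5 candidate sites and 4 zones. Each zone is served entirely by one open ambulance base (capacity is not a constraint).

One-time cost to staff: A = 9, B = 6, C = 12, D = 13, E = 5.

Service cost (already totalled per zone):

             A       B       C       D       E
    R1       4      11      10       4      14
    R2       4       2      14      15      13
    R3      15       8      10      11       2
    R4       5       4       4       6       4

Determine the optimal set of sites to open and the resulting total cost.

For any fixed open set, each zone goes to its cheapest open site; total = fixed + service.
{A, E}: R1→A 4, R2→A 4, R3→E 2, R4→E 4. Service 14; fixed 14; total 28.
{B, E}: service 19 + fixed 11 = 30
{B}: service 25 + fixed 6 = 31
{A, B, C, D, E}: service 12 + fixed 45 = 57
No other subset beats 28.

Open A and E; minimum total cost 28.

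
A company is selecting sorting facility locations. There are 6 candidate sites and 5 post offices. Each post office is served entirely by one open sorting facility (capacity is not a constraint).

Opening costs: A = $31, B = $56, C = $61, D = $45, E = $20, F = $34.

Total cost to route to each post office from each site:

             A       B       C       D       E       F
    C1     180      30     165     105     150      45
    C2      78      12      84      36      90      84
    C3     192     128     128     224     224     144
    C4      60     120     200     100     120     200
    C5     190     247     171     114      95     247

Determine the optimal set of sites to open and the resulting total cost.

For any fixed open set, each post office goes to its cheapest open site; total = fixed + service.
{A, B, E}: C1→B 30, C2→B 12, C3→B 128, C4→A 60, C5→E 95. Service 325; fixed 107; total 432.
{B, E}: C1→B 30, C2→B 12, C3→B 128, C4→B 120, C5→E 95. Service 385; fixed 76; total 461.
{A, B, E, F}: service 325 + fixed 141 = 466
{A, B, C, D, E, F}: C1→B 30, C2→B 12, C3→B 128, C4→A 60, C5→E 95. Service 325; fixed 247; total 572.
No other subset beats 432.

Open A, B and E; minimum total cost 432.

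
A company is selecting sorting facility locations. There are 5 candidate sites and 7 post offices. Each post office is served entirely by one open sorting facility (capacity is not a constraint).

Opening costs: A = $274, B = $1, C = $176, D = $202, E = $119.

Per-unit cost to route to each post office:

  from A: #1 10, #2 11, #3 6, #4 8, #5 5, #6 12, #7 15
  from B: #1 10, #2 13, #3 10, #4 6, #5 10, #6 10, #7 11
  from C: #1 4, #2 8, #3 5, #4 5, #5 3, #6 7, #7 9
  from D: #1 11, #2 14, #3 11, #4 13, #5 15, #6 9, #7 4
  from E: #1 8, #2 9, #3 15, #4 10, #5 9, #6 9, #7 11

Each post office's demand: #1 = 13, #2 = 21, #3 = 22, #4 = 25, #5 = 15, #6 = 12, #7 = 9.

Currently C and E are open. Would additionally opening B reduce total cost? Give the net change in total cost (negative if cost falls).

No — net change +1 (cost rises by 1).

Current service cost with {C, E}: 665.
Adding B: each post office re-picks its cheapest; new service cost 665, saving 0.
Extra fixed cost: 1. Net change = 1 − 0 = 1.
(Totals: 960 → 961.)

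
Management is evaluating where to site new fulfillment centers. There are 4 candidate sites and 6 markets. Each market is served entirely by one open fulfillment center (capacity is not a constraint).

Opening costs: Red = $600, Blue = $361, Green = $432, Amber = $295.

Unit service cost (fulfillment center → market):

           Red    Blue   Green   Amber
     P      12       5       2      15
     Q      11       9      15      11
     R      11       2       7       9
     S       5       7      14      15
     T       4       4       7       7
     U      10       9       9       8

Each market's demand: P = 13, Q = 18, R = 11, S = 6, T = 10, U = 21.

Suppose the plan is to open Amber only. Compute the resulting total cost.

Total cost: 1115

Each market is assigned to its cheapest site among the open ones.
{Amber}: P→Amber 15·13=195, Q→Amber 11·18=198, R→Amber 9·11=99, S→Amber 15·6=90, T→Amber 7·10=70, U→Amber 8·21=168. Service 820; fixed 295; total 1115.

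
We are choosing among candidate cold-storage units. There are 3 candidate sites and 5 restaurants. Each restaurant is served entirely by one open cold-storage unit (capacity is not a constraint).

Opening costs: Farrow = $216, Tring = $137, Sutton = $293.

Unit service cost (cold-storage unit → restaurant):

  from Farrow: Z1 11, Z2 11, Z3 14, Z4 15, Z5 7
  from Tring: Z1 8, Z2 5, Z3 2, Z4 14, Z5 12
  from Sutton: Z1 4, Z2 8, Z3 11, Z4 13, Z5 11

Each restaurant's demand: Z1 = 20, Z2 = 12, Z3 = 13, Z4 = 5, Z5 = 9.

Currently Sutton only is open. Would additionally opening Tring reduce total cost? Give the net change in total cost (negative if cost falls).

Yes — net change −16 (cost falls by 16).

Current service cost with {Sutton}: 483.
Adding Tring: each restaurant re-picks its cheapest; new service cost 330, saving 153.
Extra fixed cost: 137. Net change = 137 − 153 = -16.
(Totals: 776 → 760.)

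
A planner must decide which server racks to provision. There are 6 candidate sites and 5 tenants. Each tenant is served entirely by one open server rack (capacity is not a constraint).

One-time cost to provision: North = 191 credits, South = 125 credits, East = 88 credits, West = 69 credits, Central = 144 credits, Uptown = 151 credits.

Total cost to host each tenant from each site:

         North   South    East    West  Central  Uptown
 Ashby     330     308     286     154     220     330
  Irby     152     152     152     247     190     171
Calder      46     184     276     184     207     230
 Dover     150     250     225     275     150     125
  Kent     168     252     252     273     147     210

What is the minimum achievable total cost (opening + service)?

Minimum total cost: 930

For any fixed open set, each tenant goes to its cheapest open site; total = fixed + service.
{North, West}: Ashby→West 154, Irby→North 152, Calder→North 46, Dover→North 150, Kent→North 168. Service 670; fixed 260; total 930.
{North, East, West}: Ashby→West 154, Irby→North 152, Calder→North 46, Dover→North 150, Kent→North 168. Service 670; fixed 348; total 1018.
{North}: service 846 + fixed 191 = 1037
{North, South, East, West, Central, Uptown}: Ashby→West 154, Irby→North 152, Calder→North 46, Dover→Uptown 125, Kent→Central 147. Service 624; fixed 768; total 1392.
No other subset beats 930.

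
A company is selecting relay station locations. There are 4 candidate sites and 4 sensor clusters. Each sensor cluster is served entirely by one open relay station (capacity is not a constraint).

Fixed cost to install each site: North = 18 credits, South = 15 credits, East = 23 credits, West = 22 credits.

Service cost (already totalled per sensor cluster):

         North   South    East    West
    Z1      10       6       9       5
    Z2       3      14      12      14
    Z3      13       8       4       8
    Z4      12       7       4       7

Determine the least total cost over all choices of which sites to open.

Minimum total cost: 50

For any fixed open set, each sensor cluster goes to its cheapest open site; total = fixed + service.
{South}: Z1→South 6, Z2→South 14, Z3→South 8, Z4→South 7. Service 35; fixed 15; total 50.
{East}: Z1→East 9, Z2→East 12, Z3→East 4, Z4→East 4. Service 29; fixed 23; total 52.
{North}: Z1→North 10, Z2→North 3, Z3→North 13, Z4→North 12. Service 38; fixed 18; total 56.
{North, South, East, West}: Z1→West 5, Z2→North 3, Z3→East 4, Z4→East 4. Service 16; fixed 78; total 94.
(All 15 nonempty subsets were checked; South only is lowest.)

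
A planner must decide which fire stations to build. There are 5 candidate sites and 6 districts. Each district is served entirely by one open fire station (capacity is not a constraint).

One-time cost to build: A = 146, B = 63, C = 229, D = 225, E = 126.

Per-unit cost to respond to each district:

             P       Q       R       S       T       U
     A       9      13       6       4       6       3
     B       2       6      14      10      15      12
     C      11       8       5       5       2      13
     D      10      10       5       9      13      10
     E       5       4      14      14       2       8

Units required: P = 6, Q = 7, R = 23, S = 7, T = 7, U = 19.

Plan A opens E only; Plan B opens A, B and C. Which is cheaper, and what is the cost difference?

Plan A: {E}: P→E 5·6=30, Q→E 4·7=28, R→E 14·23=322, S→E 14·7=98, T→E 2·7=14, U→E 8·19=152. Service 644; fixed 126; total 770.
Plan B: {A, B, C}: P→B 2·6=12, Q→B 6·7=42, R→C 5·23=115, S→A 4·7=28, T→C 2·7=14, U→A 3·19=57. Service 268; fixed 438; total 706.
Difference: |770 − 706| = 64.

Plan B is cheaper by 64.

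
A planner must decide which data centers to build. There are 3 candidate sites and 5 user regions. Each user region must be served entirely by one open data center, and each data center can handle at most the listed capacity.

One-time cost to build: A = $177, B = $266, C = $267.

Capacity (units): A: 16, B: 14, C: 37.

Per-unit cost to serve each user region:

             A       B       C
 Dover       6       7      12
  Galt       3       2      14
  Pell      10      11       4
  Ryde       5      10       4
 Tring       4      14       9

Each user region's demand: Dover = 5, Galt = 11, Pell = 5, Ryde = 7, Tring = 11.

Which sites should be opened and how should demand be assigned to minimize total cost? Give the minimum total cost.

Minimum total cost: 654

Open {A, C}: Dover→A 6·5=30, Galt→A 3·11=33, Pell→C 4·5=20, Ryde→C 4·7=28, Tring→C 9·11=99.
Loads: A carries 16/16, C carries 23/37. Service 210; fixed 444; total 654.
Next best feasible plan costs 684.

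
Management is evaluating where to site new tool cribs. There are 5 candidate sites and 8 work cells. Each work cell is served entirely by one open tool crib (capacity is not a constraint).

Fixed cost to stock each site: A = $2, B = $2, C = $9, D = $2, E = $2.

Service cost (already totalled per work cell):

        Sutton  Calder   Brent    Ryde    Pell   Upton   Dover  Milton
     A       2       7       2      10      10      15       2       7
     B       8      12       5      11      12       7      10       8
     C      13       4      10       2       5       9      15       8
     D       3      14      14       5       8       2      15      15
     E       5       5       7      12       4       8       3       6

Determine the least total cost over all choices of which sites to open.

For any fixed open set, each work cell goes to its cheapest open site; total = fixed + service.
{A, D, E}: Sutton→A 2, Calder→E 5, Brent→A 2, Ryde→D 5, Pell→E 4, Upton→D 2, Dover→A 2, Milton→E 6. Service 28; fixed 6; total 34.
{A, B, D, E}: service 28 + fixed 8 = 36
{A, C, D}: Sutton→A 2, Calder→C 4, Brent→A 2, Ryde→C 2, Pell→C 5, Upton→D 2, Dover→A 2, Milton→A 7. Service 26; fixed 13; total 39.
{A, B, C, D, E}: service 24 + fixed 17 = 41
No other subset beats 34.

Minimum total cost: 34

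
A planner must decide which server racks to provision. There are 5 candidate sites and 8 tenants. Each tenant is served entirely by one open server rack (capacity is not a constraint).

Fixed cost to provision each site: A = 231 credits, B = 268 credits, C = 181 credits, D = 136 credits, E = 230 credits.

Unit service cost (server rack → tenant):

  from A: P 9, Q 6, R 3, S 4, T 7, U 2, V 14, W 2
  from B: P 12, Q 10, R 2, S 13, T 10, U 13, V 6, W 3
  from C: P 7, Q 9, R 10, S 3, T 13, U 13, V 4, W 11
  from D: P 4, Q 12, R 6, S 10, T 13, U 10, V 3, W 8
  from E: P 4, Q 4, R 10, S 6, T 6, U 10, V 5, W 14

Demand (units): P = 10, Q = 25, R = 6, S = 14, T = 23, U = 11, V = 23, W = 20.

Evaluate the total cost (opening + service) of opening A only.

Total cost: 1090

Each tenant is assigned to its cheapest site among the open ones.
{A}: P→A 9·10=90, Q→A 6·25=150, R→A 3·6=18, S→A 4·14=56, T→A 7·23=161, U→A 2·11=22, V→A 14·23=322, W→A 2·20=40. Service 859; fixed 231; total 1090.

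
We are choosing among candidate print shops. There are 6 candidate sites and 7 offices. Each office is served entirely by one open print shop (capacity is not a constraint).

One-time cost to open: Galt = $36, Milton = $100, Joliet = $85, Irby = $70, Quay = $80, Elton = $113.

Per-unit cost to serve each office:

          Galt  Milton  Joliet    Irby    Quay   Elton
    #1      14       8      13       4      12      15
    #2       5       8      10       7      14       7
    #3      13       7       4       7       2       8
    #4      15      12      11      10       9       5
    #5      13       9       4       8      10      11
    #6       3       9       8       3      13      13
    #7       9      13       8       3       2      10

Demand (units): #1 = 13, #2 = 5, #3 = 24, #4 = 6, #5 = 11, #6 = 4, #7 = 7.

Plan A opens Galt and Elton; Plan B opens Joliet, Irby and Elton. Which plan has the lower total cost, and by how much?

Plan B is cheaper by 216.

Plan A: {Galt, Elton}: #1→Galt 14·13=182, #2→Galt 5·5=25, #3→Elton 8·24=192, #4→Elton 5·6=30, #5→Elton 11·11=121, #6→Galt 3·4=12, #7→Galt 9·7=63. Service 625; fixed 149; total 774.
Plan B: {Joliet, Irby, Elton}: #1→Irby 4·13=52, #2→Irby 7·5=35, #3→Joliet 4·24=96, #4→Elton 5·6=30, #5→Joliet 4·11=44, #6→Irby 3·4=12, #7→Irby 3·7=21. Service 290; fixed 268; total 558.
Difference: |774 − 558| = 216.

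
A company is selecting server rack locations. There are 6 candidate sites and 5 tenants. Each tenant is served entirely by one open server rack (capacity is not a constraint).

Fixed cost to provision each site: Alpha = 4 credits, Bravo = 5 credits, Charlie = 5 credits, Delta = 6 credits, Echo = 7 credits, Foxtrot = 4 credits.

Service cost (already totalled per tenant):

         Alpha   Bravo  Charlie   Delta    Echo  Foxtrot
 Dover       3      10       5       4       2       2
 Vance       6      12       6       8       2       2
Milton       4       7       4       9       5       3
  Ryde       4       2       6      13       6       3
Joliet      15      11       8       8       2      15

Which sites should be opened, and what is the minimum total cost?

Open Echo and Foxtrot; minimum total cost 23.

For any fixed open set, each tenant goes to its cheapest open site; total = fixed + service.
{Echo, Foxtrot}: Dover→Echo 2, Vance→Echo 2, Milton→Foxtrot 3, Ryde→Foxtrot 3, Joliet→Echo 2. Service 12; fixed 11; total 23.
{Echo}: service 17 + fixed 7 = 24
{Alpha, Echo}: service 14 + fixed 11 = 25
{Alpha, Bravo, Charlie, Delta, Echo, Foxtrot}: service 11 + fixed 31 = 42
No other subset beats 23.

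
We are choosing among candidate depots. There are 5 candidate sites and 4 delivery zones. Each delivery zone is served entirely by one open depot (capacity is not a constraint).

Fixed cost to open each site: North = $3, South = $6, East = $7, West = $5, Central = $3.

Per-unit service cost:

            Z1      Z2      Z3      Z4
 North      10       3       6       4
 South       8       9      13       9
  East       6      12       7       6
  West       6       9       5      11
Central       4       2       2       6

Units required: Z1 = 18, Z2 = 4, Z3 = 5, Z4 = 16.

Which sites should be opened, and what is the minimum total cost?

For any fixed open set, each delivery zone goes to its cheapest open site; total = fixed + service.
{North, Central}: Z1→Central 4·18=72, Z2→Central 2·4=8, Z3→Central 2·5=10, Z4→North 4·16=64. Service 154; fixed 6; total 160.
{North, West, Central}: service 154 + fixed 11 = 165
{North, South, Central}: Z1→Central 4·18=72, Z2→Central 2·4=8, Z3→Central 2·5=10, Z4→North 4·16=64. Service 154; fixed 12; total 166.
{North, South, East, West, Central}: Z1→Central 4·18=72, Z2→Central 2·4=8, Z3→Central 2·5=10, Z4→North 4·16=64. Service 154; fixed 24; total 178.
No other subset beats 160.

Open North and Central; minimum total cost 160.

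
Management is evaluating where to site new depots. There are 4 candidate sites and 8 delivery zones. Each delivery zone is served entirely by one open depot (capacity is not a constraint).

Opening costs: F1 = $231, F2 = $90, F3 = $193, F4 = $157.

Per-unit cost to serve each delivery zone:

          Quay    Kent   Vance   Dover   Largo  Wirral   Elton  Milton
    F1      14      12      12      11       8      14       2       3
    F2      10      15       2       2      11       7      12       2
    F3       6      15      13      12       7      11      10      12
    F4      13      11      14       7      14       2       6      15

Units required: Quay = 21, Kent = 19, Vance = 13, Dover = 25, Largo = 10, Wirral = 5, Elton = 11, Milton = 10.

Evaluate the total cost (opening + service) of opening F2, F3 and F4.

Total cost: 1017

Each delivery zone is assigned to its cheapest site among the open ones.
{F2, F3, F4}: Quay→F3 6·21=126, Kent→F4 11·19=209, Vance→F2 2·13=26, Dover→F2 2·25=50, Largo→F3 7·10=70, Wirral→F4 2·5=10, Elton→F4 6·11=66, Milton→F2 2·10=20. Service 577; fixed 440; total 1017.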